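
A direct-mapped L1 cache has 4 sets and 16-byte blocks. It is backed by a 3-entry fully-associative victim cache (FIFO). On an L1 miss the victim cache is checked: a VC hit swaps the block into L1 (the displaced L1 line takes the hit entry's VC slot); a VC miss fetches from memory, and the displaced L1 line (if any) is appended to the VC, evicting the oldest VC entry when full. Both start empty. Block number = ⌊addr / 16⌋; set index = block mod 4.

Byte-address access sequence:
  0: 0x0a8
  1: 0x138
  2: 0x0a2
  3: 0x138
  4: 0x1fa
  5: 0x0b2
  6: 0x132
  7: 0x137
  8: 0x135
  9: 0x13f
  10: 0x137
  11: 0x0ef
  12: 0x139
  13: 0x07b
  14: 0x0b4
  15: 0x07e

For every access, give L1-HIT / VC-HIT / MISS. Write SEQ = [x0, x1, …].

SEQ = [MISS, MISS, L1-HIT, L1-HIT, MISS, MISS, VC-HIT, L1-HIT, L1-HIT, L1-HIT, L1-HIT, MISS, L1-HIT, MISS, MISS, VC-HIT]

0: 0xa8 (blk 10, set 2) → MISS  vc=[]
1: 0x138 (blk 19, set 3) → MISS  vc=[]
2: 0xa2 (blk 10, set 2) → L1-HIT  vc=[]
3: 0x138 (blk 19, set 3) → L1-HIT  vc=[]
4: 0x1fa (blk 31, set 3) → MISS  vc=[19]
5: 0xb2 (blk 11, set 3) → MISS  vc=[19, 31]
6: 0x132 (blk 19, set 3) → VC-HIT  vc=[11, 31]
7: 0x137 (blk 19, set 3) → L1-HIT  vc=[11, 31]
8: 0x135 (blk 19, set 3) → L1-HIT  vc=[11, 31]
9: 0x13f (blk 19, set 3) → L1-HIT  vc=[11, 31]
10: 0x137 (blk 19, set 3) → L1-HIT  vc=[11, 31]
11: 0xef (blk 14, set 2) → MISS  vc=[11, 31, 10]
12: 0x139 (blk 19, set 3) → L1-HIT  vc=[11, 31, 10]
13: 0x7b (blk 7, set 3) → MISS  vc=[31, 10, 19]
14: 0xb4 (blk 11, set 3) → MISS  vc=[10, 19, 7]
15: 0x7e (blk 7, set 3) → VC-HIT  vc=[10, 19, 11]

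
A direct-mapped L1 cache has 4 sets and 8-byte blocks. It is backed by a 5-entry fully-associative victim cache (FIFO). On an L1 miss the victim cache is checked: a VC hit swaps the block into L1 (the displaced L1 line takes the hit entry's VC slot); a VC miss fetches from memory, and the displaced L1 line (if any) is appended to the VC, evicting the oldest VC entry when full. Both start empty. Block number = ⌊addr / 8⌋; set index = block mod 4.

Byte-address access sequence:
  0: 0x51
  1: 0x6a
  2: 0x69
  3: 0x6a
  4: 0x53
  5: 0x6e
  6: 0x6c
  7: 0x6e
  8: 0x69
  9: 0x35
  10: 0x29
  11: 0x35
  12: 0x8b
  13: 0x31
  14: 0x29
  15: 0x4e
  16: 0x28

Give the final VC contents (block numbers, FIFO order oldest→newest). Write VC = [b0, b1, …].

  [0] addr=0x51 blk=10 s=2: MISS | VC []
  [1] addr=0x6a blk=13 s=1: MISS | VC []
  [2] addr=0x69 blk=13 s=1: L1-HIT | VC []
  [3] addr=0x6a blk=13 s=1: L1-HIT | VC []
  [4] addr=0x53 blk=10 s=2: L1-HIT | VC []
  [5] addr=0x6e blk=13 s=1: L1-HIT | VC []
  [6] addr=0x6c blk=13 s=1: L1-HIT | VC []
  [7] addr=0x6e blk=13 s=1: L1-HIT | VC []
  [8] addr=0x69 blk=13 s=1: L1-HIT | VC []
  [9] addr=0x35 blk=6 s=2: MISS | VC [10]
  [10] addr=0x29 blk=5 s=1: MISS | VC [10, 13]
  [11] addr=0x35 blk=6 s=2: L1-HIT | VC [10, 13]
  [12] addr=0x8b blk=17 s=1: MISS | VC [10, 13, 5]
  [13] addr=0x31 blk=6 s=2: L1-HIT | VC [10, 13, 5]
  [14] addr=0x29 blk=5 s=1: VC-HIT | VC [10, 13, 17]
  [15] addr=0x4e blk=9 s=1: MISS | VC [10, 13, 17, 5]
  [16] addr=0x28 blk=5 s=1: VC-HIT | VC [10, 13, 17, 9]

VC = [10, 13, 17, 9]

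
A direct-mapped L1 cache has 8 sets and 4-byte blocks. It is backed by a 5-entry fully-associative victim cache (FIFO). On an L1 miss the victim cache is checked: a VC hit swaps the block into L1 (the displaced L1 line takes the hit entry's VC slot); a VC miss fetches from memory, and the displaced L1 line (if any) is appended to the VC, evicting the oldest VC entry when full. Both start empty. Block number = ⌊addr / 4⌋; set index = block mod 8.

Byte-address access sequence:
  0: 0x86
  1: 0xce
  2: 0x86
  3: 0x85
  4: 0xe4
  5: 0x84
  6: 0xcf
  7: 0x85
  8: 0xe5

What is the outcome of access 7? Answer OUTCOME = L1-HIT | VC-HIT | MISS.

OUTCOME = L1-HIT

0: 0x86 (blk 33, set 1) → MISS  vc=[]
1: 0xce (blk 51, set 3) → MISS  vc=[]
2: 0x86 (blk 33, set 1) → L1-HIT  vc=[]
3: 0x85 (blk 33, set 1) → L1-HIT  vc=[]
4: 0xe4 (blk 57, set 1) → MISS  vc=[33]
5: 0x84 (blk 33, set 1) → VC-HIT  vc=[57]
6: 0xcf (blk 51, set 3) → L1-HIT  vc=[57]
7: 0x85 (blk 33, set 1) → L1-HIT  vc=[57]
8: 0xe5 (blk 57, set 1) → VC-HIT  vc=[33]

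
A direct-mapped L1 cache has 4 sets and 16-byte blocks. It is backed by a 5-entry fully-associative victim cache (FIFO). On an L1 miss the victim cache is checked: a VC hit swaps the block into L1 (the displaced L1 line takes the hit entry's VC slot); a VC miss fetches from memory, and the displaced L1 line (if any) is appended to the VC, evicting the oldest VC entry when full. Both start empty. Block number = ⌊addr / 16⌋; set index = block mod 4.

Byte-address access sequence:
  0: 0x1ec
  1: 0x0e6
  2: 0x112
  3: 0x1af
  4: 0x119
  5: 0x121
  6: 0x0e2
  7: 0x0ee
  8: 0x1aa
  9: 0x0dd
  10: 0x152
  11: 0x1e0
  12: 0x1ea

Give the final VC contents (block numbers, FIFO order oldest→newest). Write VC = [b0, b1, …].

VC = [26, 18, 14, 17, 13]

#0 0x1ec→b30/s2 MISS; vc=[]
#1 0xe6→b14/s2 MISS; vc=[30]
#2 0x112→b17/s1 MISS; vc=[30]
#3 0x1af→b26/s2 MISS; vc=[30,14]
#4 0x119→b17/s1 L1-HIT; vc=[30,14]
#5 0x121→b18/s2 MISS; vc=[30,14,26]
#6 0xe2→b14/s2 VC-HIT; vc=[30,18,26]
#7 0xee→b14/s2 L1-HIT; vc=[30,18,26]
#8 0x1aa→b26/s2 VC-HIT; vc=[30,18,14]
#9 0xdd→b13/s1 MISS; vc=[30,18,14,17]
#10 0x152→b21/s1 MISS; vc=[30,18,14,17,13]
#11 0x1e0→b30/s2 VC-HIT; vc=[26,18,14,17,13]
#12 0x1ea→b30/s2 L1-HIT; vc=[26,18,14,17,13]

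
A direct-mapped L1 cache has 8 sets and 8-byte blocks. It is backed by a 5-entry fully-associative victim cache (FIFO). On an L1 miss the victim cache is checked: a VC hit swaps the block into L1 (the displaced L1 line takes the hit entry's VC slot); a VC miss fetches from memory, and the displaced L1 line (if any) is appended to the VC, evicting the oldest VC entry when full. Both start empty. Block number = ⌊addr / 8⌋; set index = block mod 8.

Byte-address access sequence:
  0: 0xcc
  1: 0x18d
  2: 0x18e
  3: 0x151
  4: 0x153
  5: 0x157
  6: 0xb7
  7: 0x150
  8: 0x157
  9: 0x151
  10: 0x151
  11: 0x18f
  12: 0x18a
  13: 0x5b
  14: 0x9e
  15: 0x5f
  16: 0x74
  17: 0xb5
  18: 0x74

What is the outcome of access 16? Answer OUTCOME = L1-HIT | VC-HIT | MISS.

0: 0xcc (blk 25, set 1) → MISS  vc=[]
1: 0x18d (blk 49, set 1) → MISS  vc=[25]
2: 0x18e (blk 49, set 1) → L1-HIT  vc=[25]
3: 0x151 (blk 42, set 2) → MISS  vc=[25]
4: 0x153 (blk 42, set 2) → L1-HIT  vc=[25]
5: 0x157 (blk 42, set 2) → L1-HIT  vc=[25]
6: 0xb7 (blk 22, set 6) → MISS  vc=[25]
7: 0x150 (blk 42, set 2) → L1-HIT  vc=[25]
8: 0x157 (blk 42, set 2) → L1-HIT  vc=[25]
9: 0x151 (blk 42, set 2) → L1-HIT  vc=[25]
10: 0x151 (blk 42, set 2) → L1-HIT  vc=[25]
11: 0x18f (blk 49, set 1) → L1-HIT  vc=[25]
12: 0x18a (blk 49, set 1) → L1-HIT  vc=[25]
13: 0x5b (blk 11, set 3) → MISS  vc=[25]
14: 0x9e (blk 19, set 3) → MISS  vc=[25, 11]
15: 0x5f (blk 11, set 3) → VC-HIT  vc=[25, 19]
16: 0x74 (blk 14, set 6) → MISS  vc=[25, 19, 22]
17: 0xb5 (blk 22, set 6) → VC-HIT  vc=[25, 19, 14]
18: 0x74 (blk 14, set 6) → VC-HIT  vc=[25, 19, 22]

OUTCOME = MISS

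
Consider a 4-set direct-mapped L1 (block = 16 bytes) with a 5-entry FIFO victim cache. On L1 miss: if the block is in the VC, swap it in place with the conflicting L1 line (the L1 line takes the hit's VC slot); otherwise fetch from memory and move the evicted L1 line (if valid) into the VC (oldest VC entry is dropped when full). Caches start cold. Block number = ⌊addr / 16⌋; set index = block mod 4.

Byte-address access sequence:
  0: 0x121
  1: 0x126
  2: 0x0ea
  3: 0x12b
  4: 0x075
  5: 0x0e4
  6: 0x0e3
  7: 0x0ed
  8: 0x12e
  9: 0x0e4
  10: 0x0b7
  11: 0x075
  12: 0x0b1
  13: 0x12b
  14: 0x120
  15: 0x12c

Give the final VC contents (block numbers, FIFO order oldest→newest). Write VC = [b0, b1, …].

VC = [14, 7]

  [0] addr=0x121 blk=18 s=2: MISS | VC []
  [1] addr=0x126 blk=18 s=2: L1-HIT | VC []
  [2] addr=0xea blk=14 s=2: MISS | VC [18]
  [3] addr=0x12b blk=18 s=2: VC-HIT | VC [14]
  [4] addr=0x75 blk=7 s=3: MISS | VC [14]
  [5] addr=0xe4 blk=14 s=2: VC-HIT | VC [18]
  [6] addr=0xe3 blk=14 s=2: L1-HIT | VC [18]
  [7] addr=0xed blk=14 s=2: L1-HIT | VC [18]
  [8] addr=0x12e blk=18 s=2: VC-HIT | VC [14]
  [9] addr=0xe4 blk=14 s=2: VC-HIT | VC [18]
  [10] addr=0xb7 blk=11 s=3: MISS | VC [18, 7]
  [11] addr=0x75 blk=7 s=3: VC-HIT | VC [18, 11]
  [12] addr=0xb1 blk=11 s=3: VC-HIT | VC [18, 7]
  [13] addr=0x12b blk=18 s=2: VC-HIT | VC [14, 7]
  [14] addr=0x120 blk=18 s=2: L1-HIT | VC [14, 7]
  [15] addr=0x12c blk=18 s=2: L1-HIT | VC [14, 7]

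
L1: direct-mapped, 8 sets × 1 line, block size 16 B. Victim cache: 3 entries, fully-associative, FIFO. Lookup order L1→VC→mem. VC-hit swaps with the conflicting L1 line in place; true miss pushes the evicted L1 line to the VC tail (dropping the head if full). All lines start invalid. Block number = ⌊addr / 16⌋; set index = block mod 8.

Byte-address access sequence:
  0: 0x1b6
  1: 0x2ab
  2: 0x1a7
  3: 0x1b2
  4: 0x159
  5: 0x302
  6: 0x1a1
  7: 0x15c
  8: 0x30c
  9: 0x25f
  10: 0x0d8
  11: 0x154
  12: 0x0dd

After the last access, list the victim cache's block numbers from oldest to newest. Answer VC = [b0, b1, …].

#0 0x1b6→b27/s3 MISS; vc=[]
#1 0x2ab→b42/s2 MISS; vc=[]
#2 0x1a7→b26/s2 MISS; vc=[42]
#3 0x1b2→b27/s3 L1-HIT; vc=[42]
#4 0x159→b21/s5 MISS; vc=[42]
#5 0x302→b48/s0 MISS; vc=[42]
#6 0x1a1→b26/s2 L1-HIT; vc=[42]
#7 0x15c→b21/s5 L1-HIT; vc=[42]
#8 0x30c→b48/s0 L1-HIT; vc=[42]
#9 0x25f→b37/s5 MISS; vc=[42,21]
#10 0xd8→b13/s5 MISS; vc=[42,21,37]
#11 0x154→b21/s5 VC-HIT; vc=[42,13,37]
#12 0xdd→b13/s5 VC-HIT; vc=[42,21,37]

VC = [42, 21, 37]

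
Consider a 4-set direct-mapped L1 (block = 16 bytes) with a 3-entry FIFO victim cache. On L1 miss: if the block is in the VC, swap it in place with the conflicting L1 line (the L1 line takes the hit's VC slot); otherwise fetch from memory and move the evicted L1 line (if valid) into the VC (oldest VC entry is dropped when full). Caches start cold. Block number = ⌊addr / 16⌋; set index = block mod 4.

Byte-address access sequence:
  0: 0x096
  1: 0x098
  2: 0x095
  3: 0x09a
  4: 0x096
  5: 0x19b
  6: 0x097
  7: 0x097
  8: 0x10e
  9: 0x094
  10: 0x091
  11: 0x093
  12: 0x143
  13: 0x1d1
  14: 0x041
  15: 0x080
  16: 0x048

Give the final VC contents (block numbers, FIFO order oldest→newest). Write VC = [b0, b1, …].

#0 0x96→b9/s1 MISS; vc=[]
#1 0x98→b9/s1 L1-HIT; vc=[]
#2 0x95→b9/s1 L1-HIT; vc=[]
#3 0x9a→b9/s1 L1-HIT; vc=[]
#4 0x96→b9/s1 L1-HIT; vc=[]
#5 0x19b→b25/s1 MISS; vc=[9]
#6 0x97→b9/s1 VC-HIT; vc=[25]
#7 0x97→b9/s1 L1-HIT; vc=[25]
#8 0x10e→b16/s0 MISS; vc=[25]
#9 0x94→b9/s1 L1-HIT; vc=[25]
#10 0x91→b9/s1 L1-HIT; vc=[25]
#11 0x93→b9/s1 L1-HIT; vc=[25]
#12 0x143→b20/s0 MISS; vc=[25,16]
#13 0x1d1→b29/s1 MISS; vc=[25,16,9]
#14 0x41→b4/s0 MISS; vc=[16,9,20]
#15 0x80→b8/s0 MISS; vc=[9,20,4]
#16 0x48→b4/s0 VC-HIT; vc=[9,20,8]

VC = [9, 20, 8]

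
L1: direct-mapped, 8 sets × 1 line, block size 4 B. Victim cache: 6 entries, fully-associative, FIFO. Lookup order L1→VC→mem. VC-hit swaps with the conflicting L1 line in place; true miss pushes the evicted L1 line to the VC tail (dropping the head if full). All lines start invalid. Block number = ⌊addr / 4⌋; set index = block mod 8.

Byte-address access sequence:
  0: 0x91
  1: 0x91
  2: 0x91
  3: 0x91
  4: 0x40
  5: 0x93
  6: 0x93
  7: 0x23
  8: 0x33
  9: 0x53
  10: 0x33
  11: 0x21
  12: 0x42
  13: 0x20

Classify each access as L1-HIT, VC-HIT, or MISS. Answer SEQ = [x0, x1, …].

  [0] addr=0x91 blk=36 s=4: MISS | VC []
  [1] addr=0x91 blk=36 s=4: L1-HIT | VC []
  [2] addr=0x91 blk=36 s=4: L1-HIT | VC []
  [3] addr=0x91 blk=36 s=4: L1-HIT | VC []
  [4] addr=0x40 blk=16 s=0: MISS | VC []
  [5] addr=0x93 blk=36 s=4: L1-HIT | VC []
  [6] addr=0x93 blk=36 s=4: L1-HIT | VC []
  [7] addr=0x23 blk=8 s=0: MISS | VC [16]
  [8] addr=0x33 blk=12 s=4: MISS | VC [16, 36]
  [9] addr=0x53 blk=20 s=4: MISS | VC [16, 36, 12]
  [10] addr=0x33 blk=12 s=4: VC-HIT | VC [16, 36, 20]
  [11] addr=0x21 blk=8 s=0: L1-HIT | VC [16, 36, 20]
  [12] addr=0x42 blk=16 s=0: VC-HIT | VC [8, 36, 20]
  [13] addr=0x20 blk=8 s=0: VC-HIT | VC [16, 36, 20]

SEQ = [MISS, L1-HIT, L1-HIT, L1-HIT, MISS, L1-HIT, L1-HIT, MISS, MISS, MISS, VC-HIT, L1-HIT, VC-HIT, VC-HIT]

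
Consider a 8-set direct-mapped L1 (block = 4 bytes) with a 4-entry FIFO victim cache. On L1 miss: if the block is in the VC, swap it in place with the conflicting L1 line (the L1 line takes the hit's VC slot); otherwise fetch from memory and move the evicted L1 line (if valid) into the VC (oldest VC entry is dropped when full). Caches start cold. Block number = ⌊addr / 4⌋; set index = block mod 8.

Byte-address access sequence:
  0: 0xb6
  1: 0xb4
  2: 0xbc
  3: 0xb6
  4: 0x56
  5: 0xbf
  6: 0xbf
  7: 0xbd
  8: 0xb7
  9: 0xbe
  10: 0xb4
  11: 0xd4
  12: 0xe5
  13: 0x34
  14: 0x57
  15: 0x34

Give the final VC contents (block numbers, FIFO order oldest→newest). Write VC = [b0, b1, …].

VC = [21, 45, 53]

  [0] addr=0xb6 blk=45 s=5: MISS | VC []
  [1] addr=0xb4 blk=45 s=5: L1-HIT | VC []
  [2] addr=0xbc blk=47 s=7: MISS | VC []
  [3] addr=0xb6 blk=45 s=5: L1-HIT | VC []
  [4] addr=0x56 blk=21 s=5: MISS | VC [45]
  [5] addr=0xbf blk=47 s=7: L1-HIT | VC [45]
  [6] addr=0xbf blk=47 s=7: L1-HIT | VC [45]
  [7] addr=0xbd blk=47 s=7: L1-HIT | VC [45]
  [8] addr=0xb7 blk=45 s=5: VC-HIT | VC [21]
  [9] addr=0xbe blk=47 s=7: L1-HIT | VC [21]
  [10] addr=0xb4 blk=45 s=5: L1-HIT | VC [21]
  [11] addr=0xd4 blk=53 s=5: MISS | VC [21, 45]
  [12] addr=0xe5 blk=57 s=1: MISS | VC [21, 45]
  [13] addr=0x34 blk=13 s=5: MISS | VC [21, 45, 53]
  [14] addr=0x57 blk=21 s=5: VC-HIT | VC [13, 45, 53]
  [15] addr=0x34 blk=13 s=5: VC-HIT | VC [21, 45, 53]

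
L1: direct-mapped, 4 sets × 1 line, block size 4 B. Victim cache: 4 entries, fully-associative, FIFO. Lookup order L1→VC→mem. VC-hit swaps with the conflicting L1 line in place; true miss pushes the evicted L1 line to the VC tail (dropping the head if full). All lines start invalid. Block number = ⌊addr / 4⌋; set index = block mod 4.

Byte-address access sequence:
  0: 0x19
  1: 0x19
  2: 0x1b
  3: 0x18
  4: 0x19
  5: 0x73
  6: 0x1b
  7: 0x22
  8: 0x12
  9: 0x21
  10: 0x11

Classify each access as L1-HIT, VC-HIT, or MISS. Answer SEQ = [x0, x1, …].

SEQ = [MISS, L1-HIT, L1-HIT, L1-HIT, L1-HIT, MISS, L1-HIT, MISS, MISS, VC-HIT, VC-HIT]

  [0] addr=0x19 blk=6 s=2: MISS | VC []
  [1] addr=0x19 blk=6 s=2: L1-HIT | VC []
  [2] addr=0x1b blk=6 s=2: L1-HIT | VC []
  [3] addr=0x18 blk=6 s=2: L1-HIT | VC []
  [4] addr=0x19 blk=6 s=2: L1-HIT | VC []
  [5] addr=0x73 blk=28 s=0: MISS | VC []
  [6] addr=0x1b blk=6 s=2: L1-HIT | VC []
  [7] addr=0x22 blk=8 s=0: MISS | VC [28]
  [8] addr=0x12 blk=4 s=0: MISS | VC [28, 8]
  [9] addr=0x21 blk=8 s=0: VC-HIT | VC [28, 4]
  [10] addr=0x11 blk=4 s=0: VC-HIT | VC [28, 8]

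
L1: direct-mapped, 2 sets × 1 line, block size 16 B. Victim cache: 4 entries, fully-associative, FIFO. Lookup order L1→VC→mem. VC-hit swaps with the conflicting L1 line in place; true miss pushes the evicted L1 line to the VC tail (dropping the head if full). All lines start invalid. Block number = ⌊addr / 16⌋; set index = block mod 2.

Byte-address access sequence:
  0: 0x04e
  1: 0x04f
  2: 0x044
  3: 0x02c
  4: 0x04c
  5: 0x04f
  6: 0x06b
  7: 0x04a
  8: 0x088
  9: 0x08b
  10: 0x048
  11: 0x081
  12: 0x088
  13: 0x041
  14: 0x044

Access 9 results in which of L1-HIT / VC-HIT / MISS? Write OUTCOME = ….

OUTCOME = L1-HIT

#0 0x4e→b4/s0 MISS; vc=[]
#1 0x4f→b4/s0 L1-HIT; vc=[]
#2 0x44→b4/s0 L1-HIT; vc=[]
#3 0x2c→b2/s0 MISS; vc=[4]
#4 0x4c→b4/s0 VC-HIT; vc=[2]
#5 0x4f→b4/s0 L1-HIT; vc=[2]
#6 0x6b→b6/s0 MISS; vc=[2,4]
#7 0x4a→b4/s0 VC-HIT; vc=[2,6]
#8 0x88→b8/s0 MISS; vc=[2,6,4]
#9 0x8b→b8/s0 L1-HIT; vc=[2,6,4]
#10 0x48→b4/s0 VC-HIT; vc=[2,6,8]
#11 0x81→b8/s0 VC-HIT; vc=[2,6,4]
#12 0x88→b8/s0 L1-HIT; vc=[2,6,4]
#13 0x41→b4/s0 VC-HIT; vc=[2,6,8]
#14 0x44→b4/s0 L1-HIT; vc=[2,6,8]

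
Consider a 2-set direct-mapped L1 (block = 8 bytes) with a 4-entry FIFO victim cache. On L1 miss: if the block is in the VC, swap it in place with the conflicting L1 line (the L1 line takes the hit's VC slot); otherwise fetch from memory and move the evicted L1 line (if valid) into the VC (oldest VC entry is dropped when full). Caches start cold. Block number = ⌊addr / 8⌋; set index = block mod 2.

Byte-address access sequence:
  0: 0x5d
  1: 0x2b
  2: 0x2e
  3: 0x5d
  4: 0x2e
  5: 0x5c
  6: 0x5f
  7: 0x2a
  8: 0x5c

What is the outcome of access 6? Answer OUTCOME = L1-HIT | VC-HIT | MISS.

  [0] addr=0x5d blk=11 s=1: MISS | VC []
  [1] addr=0x2b blk=5 s=1: MISS | VC [11]
  [2] addr=0x2e blk=5 s=1: L1-HIT | VC [11]
  [3] addr=0x5d blk=11 s=1: VC-HIT | VC [5]
  [4] addr=0x2e blk=5 s=1: VC-HIT | VC [11]
  [5] addr=0x5c blk=11 s=1: VC-HIT | VC [5]
  [6] addr=0x5f blk=11 s=1: L1-HIT | VC [5]
  [7] addr=0x2a blk=5 s=1: VC-HIT | VC [11]
  [8] addr=0x5c blk=11 s=1: VC-HIT | VC [5]

OUTCOME = L1-HIT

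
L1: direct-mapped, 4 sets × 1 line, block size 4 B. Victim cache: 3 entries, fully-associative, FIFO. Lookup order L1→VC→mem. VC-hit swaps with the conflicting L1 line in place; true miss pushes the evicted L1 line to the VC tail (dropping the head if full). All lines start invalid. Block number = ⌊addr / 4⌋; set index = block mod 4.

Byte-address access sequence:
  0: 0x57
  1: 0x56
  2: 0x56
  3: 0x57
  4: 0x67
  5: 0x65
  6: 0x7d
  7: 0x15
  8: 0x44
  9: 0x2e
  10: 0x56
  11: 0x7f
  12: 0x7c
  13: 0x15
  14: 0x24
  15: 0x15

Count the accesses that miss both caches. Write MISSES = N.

MISSES = 8

  [0] addr=0x57 blk=21 s=1: MISS | VC []
  [1] addr=0x56 blk=21 s=1: L1-HIT | VC []
  [2] addr=0x56 blk=21 s=1: L1-HIT | VC []
  [3] addr=0x57 blk=21 s=1: L1-HIT | VC []
  [4] addr=0x67 blk=25 s=1: MISS | VC [21]
  [5] addr=0x65 blk=25 s=1: L1-HIT | VC [21]
  [6] addr=0x7d blk=31 s=3: MISS | VC [21]
  [7] addr=0x15 blk=5 s=1: MISS | VC [21, 25]
  [8] addr=0x44 blk=17 s=1: MISS | VC [21, 25, 5]
  [9] addr=0x2e blk=11 s=3: MISS | VC [25, 5, 31]
  [10] addr=0x56 blk=21 s=1: MISS | VC [5, 31, 17]
  [11] addr=0x7f blk=31 s=3: VC-HIT | VC [5, 11, 17]
  [12] addr=0x7c blk=31 s=3: L1-HIT | VC [5, 11, 17]
  [13] addr=0x15 blk=5 s=1: VC-HIT | VC [21, 11, 17]
  [14] addr=0x24 blk=9 s=1: MISS | VC [11, 17, 5]
  [15] addr=0x15 blk=5 s=1: VC-HIT | VC [11, 17, 9]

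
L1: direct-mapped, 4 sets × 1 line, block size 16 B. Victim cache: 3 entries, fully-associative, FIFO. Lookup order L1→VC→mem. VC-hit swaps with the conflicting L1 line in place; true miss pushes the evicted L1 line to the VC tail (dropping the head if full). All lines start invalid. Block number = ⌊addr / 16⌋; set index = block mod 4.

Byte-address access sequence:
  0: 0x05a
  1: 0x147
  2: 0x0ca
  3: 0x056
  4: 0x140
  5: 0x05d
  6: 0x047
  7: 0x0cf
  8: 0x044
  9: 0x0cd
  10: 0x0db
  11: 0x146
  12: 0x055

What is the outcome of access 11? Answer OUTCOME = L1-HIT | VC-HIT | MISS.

OUTCOME = VC-HIT

0: 0x5a (blk 5, set 1) → MISS  vc=[]
1: 0x147 (blk 20, set 0) → MISS  vc=[]
2: 0xca (blk 12, set 0) → MISS  vc=[20]
3: 0x56 (blk 5, set 1) → L1-HIT  vc=[20]
4: 0x140 (blk 20, set 0) → VC-HIT  vc=[12]
5: 0x5d (blk 5, set 1) → L1-HIT  vc=[12]
6: 0x47 (blk 4, set 0) → MISS  vc=[12, 20]
7: 0xcf (blk 12, set 0) → VC-HIT  vc=[4, 20]
8: 0x44 (blk 4, set 0) → VC-HIT  vc=[12, 20]
9: 0xcd (blk 12, set 0) → VC-HIT  vc=[4, 20]
10: 0xdb (blk 13, set 1) → MISS  vc=[4, 20, 5]
11: 0x146 (blk 20, set 0) → VC-HIT  vc=[4, 12, 5]
12: 0x55 (blk 5, set 1) → VC-HIT  vc=[4, 12, 13]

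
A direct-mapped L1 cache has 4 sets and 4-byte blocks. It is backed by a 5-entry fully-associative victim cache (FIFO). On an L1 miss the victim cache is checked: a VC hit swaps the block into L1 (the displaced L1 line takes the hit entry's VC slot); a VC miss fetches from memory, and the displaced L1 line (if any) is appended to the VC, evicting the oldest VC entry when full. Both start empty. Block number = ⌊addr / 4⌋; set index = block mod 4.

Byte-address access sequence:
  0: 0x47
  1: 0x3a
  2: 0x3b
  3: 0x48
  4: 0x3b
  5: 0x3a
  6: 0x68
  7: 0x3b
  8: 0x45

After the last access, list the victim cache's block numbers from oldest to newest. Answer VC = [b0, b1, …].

VC = [18, 26]

#0 0x47→b17/s1 MISS; vc=[]
#1 0x3a→b14/s2 MISS; vc=[]
#2 0x3b→b14/s2 L1-HIT; vc=[]
#3 0x48→b18/s2 MISS; vc=[14]
#4 0x3b→b14/s2 VC-HIT; vc=[18]
#5 0x3a→b14/s2 L1-HIT; vc=[18]
#6 0x68→b26/s2 MISS; vc=[18,14]
#7 0x3b→b14/s2 VC-HIT; vc=[18,26]
#8 0x45→b17/s1 L1-HIT; vc=[18,26]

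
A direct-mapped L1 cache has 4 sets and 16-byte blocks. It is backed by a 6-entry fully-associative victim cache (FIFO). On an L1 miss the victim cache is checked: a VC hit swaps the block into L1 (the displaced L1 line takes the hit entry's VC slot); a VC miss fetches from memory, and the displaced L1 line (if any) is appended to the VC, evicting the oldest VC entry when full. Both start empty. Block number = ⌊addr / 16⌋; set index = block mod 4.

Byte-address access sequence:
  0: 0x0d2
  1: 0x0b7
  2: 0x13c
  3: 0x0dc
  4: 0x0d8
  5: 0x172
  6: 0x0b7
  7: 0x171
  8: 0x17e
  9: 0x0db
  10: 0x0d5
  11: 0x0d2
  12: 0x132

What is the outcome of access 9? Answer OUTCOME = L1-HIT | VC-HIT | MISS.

OUTCOME = L1-HIT

0: 0xd2 (blk 13, set 1) → MISS  vc=[]
1: 0xb7 (blk 11, set 3) → MISS  vc=[]
2: 0x13c (blk 19, set 3) → MISS  vc=[11]
3: 0xdc (blk 13, set 1) → L1-HIT  vc=[11]
4: 0xd8 (blk 13, set 1) → L1-HIT  vc=[11]
5: 0x172 (blk 23, set 3) → MISS  vc=[11, 19]
6: 0xb7 (blk 11, set 3) → VC-HIT  vc=[23, 19]
7: 0x171 (blk 23, set 3) → VC-HIT  vc=[11, 19]
8: 0x17e (blk 23, set 3) → L1-HIT  vc=[11, 19]
9: 0xdb (blk 13, set 1) → L1-HIT  vc=[11, 19]
10: 0xd5 (blk 13, set 1) → L1-HIT  vc=[11, 19]
11: 0xd2 (blk 13, set 1) → L1-HIT  vc=[11, 19]
12: 0x132 (blk 19, set 3) → VC-HIT  vc=[11, 23]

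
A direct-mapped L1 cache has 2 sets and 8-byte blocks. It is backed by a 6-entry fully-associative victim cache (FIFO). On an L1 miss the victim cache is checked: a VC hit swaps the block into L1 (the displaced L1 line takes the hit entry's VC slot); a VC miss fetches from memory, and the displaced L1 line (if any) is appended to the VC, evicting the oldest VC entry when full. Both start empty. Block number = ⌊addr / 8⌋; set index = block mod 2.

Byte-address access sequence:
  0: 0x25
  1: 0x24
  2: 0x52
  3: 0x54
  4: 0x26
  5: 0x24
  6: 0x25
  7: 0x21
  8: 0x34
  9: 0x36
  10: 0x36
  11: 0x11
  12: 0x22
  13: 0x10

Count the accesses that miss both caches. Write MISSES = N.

0: 0x25 (blk 4, set 0) → MISS  vc=[]
1: 0x24 (blk 4, set 0) → L1-HIT  vc=[]
2: 0x52 (blk 10, set 0) → MISS  vc=[4]
3: 0x54 (blk 10, set 0) → L1-HIT  vc=[4]
4: 0x26 (blk 4, set 0) → VC-HIT  vc=[10]
5: 0x24 (blk 4, set 0) → L1-HIT  vc=[10]
6: 0x25 (blk 4, set 0) → L1-HIT  vc=[10]
7: 0x21 (blk 4, set 0) → L1-HIT  vc=[10]
8: 0x34 (blk 6, set 0) → MISS  vc=[10, 4]
9: 0x36 (blk 6, set 0) → L1-HIT  vc=[10, 4]
10: 0x36 (blk 6, set 0) → L1-HIT  vc=[10, 4]
11: 0x11 (blk 2, set 0) → MISS  vc=[10, 4, 6]
12: 0x22 (blk 4, set 0) → VC-HIT  vc=[10, 2, 6]
13: 0x10 (blk 2, set 0) → VC-HIT  vc=[10, 4, 6]

MISSES = 4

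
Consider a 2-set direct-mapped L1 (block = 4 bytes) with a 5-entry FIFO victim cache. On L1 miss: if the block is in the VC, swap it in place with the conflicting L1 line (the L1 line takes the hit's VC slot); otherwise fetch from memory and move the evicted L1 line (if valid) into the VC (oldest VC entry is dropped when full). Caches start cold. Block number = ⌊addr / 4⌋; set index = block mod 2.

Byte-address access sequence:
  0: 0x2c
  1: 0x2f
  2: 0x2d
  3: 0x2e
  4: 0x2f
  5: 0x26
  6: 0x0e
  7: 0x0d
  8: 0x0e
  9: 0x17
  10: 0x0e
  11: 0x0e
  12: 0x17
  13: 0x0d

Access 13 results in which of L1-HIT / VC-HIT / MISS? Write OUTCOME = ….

0: 0x2c (blk 11, set 1) → MISS  vc=[]
1: 0x2f (blk 11, set 1) → L1-HIT  vc=[]
2: 0x2d (blk 11, set 1) → L1-HIT  vc=[]
3: 0x2e (blk 11, set 1) → L1-HIT  vc=[]
4: 0x2f (blk 11, set 1) → L1-HIT  vc=[]
5: 0x26 (blk 9, set 1) → MISS  vc=[11]
6: 0xe (blk 3, set 1) → MISS  vc=[11, 9]
7: 0xd (blk 3, set 1) → L1-HIT  vc=[11, 9]
8: 0xe (blk 3, set 1) → L1-HIT  vc=[11, 9]
9: 0x17 (blk 5, set 1) → MISS  vc=[11, 9, 3]
10: 0xe (blk 3, set 1) → VC-HIT  vc=[11, 9, 5]
11: 0xe (blk 3, set 1) → L1-HIT  vc=[11, 9, 5]
12: 0x17 (blk 5, set 1) → VC-HIT  vc=[11, 9, 3]
13: 0xd (blk 3, set 1) → VC-HIT  vc=[11, 9, 5]

OUTCOME = VC-HIT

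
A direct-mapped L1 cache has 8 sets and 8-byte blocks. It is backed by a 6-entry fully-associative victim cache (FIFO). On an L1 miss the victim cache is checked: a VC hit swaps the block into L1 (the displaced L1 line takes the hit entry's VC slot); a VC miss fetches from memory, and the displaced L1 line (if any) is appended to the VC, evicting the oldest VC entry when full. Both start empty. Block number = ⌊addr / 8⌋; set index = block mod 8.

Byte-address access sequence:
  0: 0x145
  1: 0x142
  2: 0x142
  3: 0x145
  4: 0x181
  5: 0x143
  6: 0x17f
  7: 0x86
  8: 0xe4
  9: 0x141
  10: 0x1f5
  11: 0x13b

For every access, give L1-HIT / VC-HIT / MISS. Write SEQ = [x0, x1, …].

SEQ = [MISS, L1-HIT, L1-HIT, L1-HIT, MISS, VC-HIT, MISS, MISS, MISS, VC-HIT, MISS, MISS]

#0 0x145→b40/s0 MISS; vc=[]
#1 0x142→b40/s0 L1-HIT; vc=[]
#2 0x142→b40/s0 L1-HIT; vc=[]
#3 0x145→b40/s0 L1-HIT; vc=[]
#4 0x181→b48/s0 MISS; vc=[40]
#5 0x143→b40/s0 VC-HIT; vc=[48]
#6 0x17f→b47/s7 MISS; vc=[48]
#7 0x86→b16/s0 MISS; vc=[48,40]
#8 0xe4→b28/s4 MISS; vc=[48,40]
#9 0x141→b40/s0 VC-HIT; vc=[48,16]
#10 0x1f5→b62/s6 MISS; vc=[48,16]
#11 0x13b→b39/s7 MISS; vc=[48,16,47]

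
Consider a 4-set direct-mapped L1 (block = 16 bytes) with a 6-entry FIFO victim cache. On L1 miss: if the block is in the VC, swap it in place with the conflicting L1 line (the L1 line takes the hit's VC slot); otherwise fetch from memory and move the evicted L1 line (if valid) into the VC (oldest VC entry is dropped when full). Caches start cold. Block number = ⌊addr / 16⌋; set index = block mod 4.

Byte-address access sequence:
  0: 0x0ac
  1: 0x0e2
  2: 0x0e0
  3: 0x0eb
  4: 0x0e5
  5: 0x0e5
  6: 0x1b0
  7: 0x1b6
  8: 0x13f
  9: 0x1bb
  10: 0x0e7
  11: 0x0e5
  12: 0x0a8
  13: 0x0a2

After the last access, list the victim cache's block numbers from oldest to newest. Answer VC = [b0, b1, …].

0: 0xac (blk 10, set 2) → MISS  vc=[]
1: 0xe2 (blk 14, set 2) → MISS  vc=[10]
2: 0xe0 (blk 14, set 2) → L1-HIT  vc=[10]
3: 0xeb (blk 14, set 2) → L1-HIT  vc=[10]
4: 0xe5 (blk 14, set 2) → L1-HIT  vc=[10]
5: 0xe5 (blk 14, set 2) → L1-HIT  vc=[10]
6: 0x1b0 (blk 27, set 3) → MISS  vc=[10]
7: 0x1b6 (blk 27, set 3) → L1-HIT  vc=[10]
8: 0x13f (blk 19, set 3) → MISS  vc=[10, 27]
9: 0x1bb (blk 27, set 3) → VC-HIT  vc=[10, 19]
10: 0xe7 (blk 14, set 2) → L1-HIT  vc=[10, 19]
11: 0xe5 (blk 14, set 2) → L1-HIT  vc=[10, 19]
12: 0xa8 (blk 10, set 2) → VC-HIT  vc=[14, 19]
13: 0xa2 (blk 10, set 2) → L1-HIT  vc=[14, 19]

VC = [14, 19]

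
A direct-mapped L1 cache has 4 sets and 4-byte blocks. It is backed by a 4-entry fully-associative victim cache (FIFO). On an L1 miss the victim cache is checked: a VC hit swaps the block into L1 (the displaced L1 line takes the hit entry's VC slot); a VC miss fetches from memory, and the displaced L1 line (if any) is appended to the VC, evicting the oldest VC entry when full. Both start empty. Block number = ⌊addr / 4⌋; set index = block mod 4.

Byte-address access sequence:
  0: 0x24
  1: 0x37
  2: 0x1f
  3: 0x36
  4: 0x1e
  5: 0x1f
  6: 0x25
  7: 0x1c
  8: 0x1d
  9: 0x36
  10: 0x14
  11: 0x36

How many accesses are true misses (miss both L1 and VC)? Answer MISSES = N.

0: 0x24 (blk 9, set 1) → MISS  vc=[]
1: 0x37 (blk 13, set 1) → MISS  vc=[9]
2: 0x1f (blk 7, set 3) → MISS  vc=[9]
3: 0x36 (blk 13, set 1) → L1-HIT  vc=[9]
4: 0x1e (blk 7, set 3) → L1-HIT  vc=[9]
5: 0x1f (blk 7, set 3) → L1-HIT  vc=[9]
6: 0x25 (blk 9, set 1) → VC-HIT  vc=[13]
7: 0x1c (blk 7, set 3) → L1-HIT  vc=[13]
8: 0x1d (blk 7, set 3) → L1-HIT  vc=[13]
9: 0x36 (blk 13, set 1) → VC-HIT  vc=[9]
10: 0x14 (blk 5, set 1) → MISS  vc=[9, 13]
11: 0x36 (blk 13, set 1) → VC-HIT  vc=[9, 5]

MISSES = 4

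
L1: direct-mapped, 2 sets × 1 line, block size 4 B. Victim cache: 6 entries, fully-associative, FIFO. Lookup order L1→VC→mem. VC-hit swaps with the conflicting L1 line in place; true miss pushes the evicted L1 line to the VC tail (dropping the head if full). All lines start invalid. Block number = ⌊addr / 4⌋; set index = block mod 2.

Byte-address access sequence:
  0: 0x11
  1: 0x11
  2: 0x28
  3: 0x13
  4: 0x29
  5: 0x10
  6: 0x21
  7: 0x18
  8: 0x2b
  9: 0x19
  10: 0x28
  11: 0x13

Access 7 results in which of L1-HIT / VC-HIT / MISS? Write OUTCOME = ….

OUTCOME = MISS

#0 0x11→b4/s0 MISS; vc=[]
#1 0x11→b4/s0 L1-HIT; vc=[]
#2 0x28→b10/s0 MISS; vc=[4]
#3 0x13→b4/s0 VC-HIT; vc=[10]
#4 0x29→b10/s0 VC-HIT; vc=[4]
#5 0x10→b4/s0 VC-HIT; vc=[10]
#6 0x21→b8/s0 MISS; vc=[10,4]
#7 0x18→b6/s0 MISS; vc=[10,4,8]
#8 0x2b→b10/s0 VC-HIT; vc=[6,4,8]
#9 0x19→b6/s0 VC-HIT; vc=[10,4,8]
#10 0x28→b10/s0 VC-HIT; vc=[6,4,8]
#11 0x13→b4/s0 VC-HIT; vc=[6,10,8]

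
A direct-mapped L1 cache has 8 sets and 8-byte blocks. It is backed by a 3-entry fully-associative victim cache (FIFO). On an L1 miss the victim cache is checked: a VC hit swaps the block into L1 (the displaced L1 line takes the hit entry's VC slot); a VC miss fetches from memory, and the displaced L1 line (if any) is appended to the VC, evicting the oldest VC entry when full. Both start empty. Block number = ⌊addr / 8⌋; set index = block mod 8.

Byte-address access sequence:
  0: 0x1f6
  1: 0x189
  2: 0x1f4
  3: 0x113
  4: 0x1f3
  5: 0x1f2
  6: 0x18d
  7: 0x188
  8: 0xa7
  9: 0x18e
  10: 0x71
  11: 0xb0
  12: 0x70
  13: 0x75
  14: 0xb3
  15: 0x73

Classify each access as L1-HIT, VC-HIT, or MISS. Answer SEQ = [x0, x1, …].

SEQ = [MISS, MISS, L1-HIT, MISS, L1-HIT, L1-HIT, L1-HIT, L1-HIT, MISS, L1-HIT, MISS, MISS, VC-HIT, L1-HIT, VC-HIT, VC-HIT]

#0 0x1f6→b62/s6 MISS; vc=[]
#1 0x189→b49/s1 MISS; vc=[]
#2 0x1f4→b62/s6 L1-HIT; vc=[]
#3 0x113→b34/s2 MISS; vc=[]
#4 0x1f3→b62/s6 L1-HIT; vc=[]
#5 0x1f2→b62/s6 L1-HIT; vc=[]
#6 0x18d→b49/s1 L1-HIT; vc=[]
#7 0x188→b49/s1 L1-HIT; vc=[]
#8 0xa7→b20/s4 MISS; vc=[]
#9 0x18e→b49/s1 L1-HIT; vc=[]
#10 0x71→b14/s6 MISS; vc=[62]
#11 0xb0→b22/s6 MISS; vc=[62,14]
#12 0x70→b14/s6 VC-HIT; vc=[62,22]
#13 0x75→b14/s6 L1-HIT; vc=[62,22]
#14 0xb3→b22/s6 VC-HIT; vc=[62,14]
#15 0x73→b14/s6 VC-HIT; vc=[62,22]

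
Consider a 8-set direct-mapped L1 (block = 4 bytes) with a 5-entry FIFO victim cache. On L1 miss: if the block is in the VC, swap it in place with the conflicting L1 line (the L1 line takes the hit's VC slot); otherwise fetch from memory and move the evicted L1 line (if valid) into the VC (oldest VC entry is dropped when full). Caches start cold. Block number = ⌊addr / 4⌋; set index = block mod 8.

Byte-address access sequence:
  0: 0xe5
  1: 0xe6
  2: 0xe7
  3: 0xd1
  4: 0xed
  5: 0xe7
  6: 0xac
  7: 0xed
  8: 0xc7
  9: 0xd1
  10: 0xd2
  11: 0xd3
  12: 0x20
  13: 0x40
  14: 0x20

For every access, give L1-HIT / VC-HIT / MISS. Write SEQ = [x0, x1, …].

SEQ = [MISS, L1-HIT, L1-HIT, MISS, MISS, L1-HIT, MISS, VC-HIT, MISS, L1-HIT, L1-HIT, L1-HIT, MISS, MISS, VC-HIT]

#0 0xe5→b57/s1 MISS; vc=[]
#1 0xe6→b57/s1 L1-HIT; vc=[]
#2 0xe7→b57/s1 L1-HIT; vc=[]
#3 0xd1→b52/s4 MISS; vc=[]
#4 0xed→b59/s3 MISS; vc=[]
#5 0xe7→b57/s1 L1-HIT; vc=[]
#6 0xac→b43/s3 MISS; vc=[59]
#7 0xed→b59/s3 VC-HIT; vc=[43]
#8 0xc7→b49/s1 MISS; vc=[43,57]
#9 0xd1→b52/s4 L1-HIT; vc=[43,57]
#10 0xd2→b52/s4 L1-HIT; vc=[43,57]
#11 0xd3→b52/s4 L1-HIT; vc=[43,57]
#12 0x20→b8/s0 MISS; vc=[43,57]
#13 0x40→b16/s0 MISS; vc=[43,57,8]
#14 0x20→b8/s0 VC-HIT; vc=[43,57,16]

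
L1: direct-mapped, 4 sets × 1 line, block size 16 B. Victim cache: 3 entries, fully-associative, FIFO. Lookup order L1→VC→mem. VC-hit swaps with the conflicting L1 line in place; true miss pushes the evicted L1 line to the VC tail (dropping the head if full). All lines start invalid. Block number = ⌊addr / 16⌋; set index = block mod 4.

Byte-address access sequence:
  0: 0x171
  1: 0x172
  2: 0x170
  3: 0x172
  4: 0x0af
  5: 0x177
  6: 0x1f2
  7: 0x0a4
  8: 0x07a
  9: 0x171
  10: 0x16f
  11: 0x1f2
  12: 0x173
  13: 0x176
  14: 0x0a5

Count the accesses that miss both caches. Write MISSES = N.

MISSES = 5

  [0] addr=0x171 blk=23 s=3: MISS | VC []
  [1] addr=0x172 blk=23 s=3: L1-HIT | VC []
  [2] addr=0x170 blk=23 s=3: L1-HIT | VC []
  [3] addr=0x172 blk=23 s=3: L1-HIT | VC []
  [4] addr=0xaf blk=10 s=2: MISS | VC []
  [5] addr=0x177 blk=23 s=3: L1-HIT | VC []
  [6] addr=0x1f2 blk=31 s=3: MISS | VC [23]
  [7] addr=0xa4 blk=10 s=2: L1-HIT | VC [23]
  [8] addr=0x7a blk=7 s=3: MISS | VC [23, 31]
  [9] addr=0x171 blk=23 s=3: VC-HIT | VC [7, 31]
  [10] addr=0x16f blk=22 s=2: MISS | VC [7, 31, 10]
  [11] addr=0x1f2 blk=31 s=3: VC-HIT | VC [7, 23, 10]
  [12] addr=0x173 blk=23 s=3: VC-HIT | VC [7, 31, 10]
  [13] addr=0x176 blk=23 s=3: L1-HIT | VC [7, 31, 10]
  [14] addr=0xa5 blk=10 s=2: VC-HIT | VC [7, 31, 22]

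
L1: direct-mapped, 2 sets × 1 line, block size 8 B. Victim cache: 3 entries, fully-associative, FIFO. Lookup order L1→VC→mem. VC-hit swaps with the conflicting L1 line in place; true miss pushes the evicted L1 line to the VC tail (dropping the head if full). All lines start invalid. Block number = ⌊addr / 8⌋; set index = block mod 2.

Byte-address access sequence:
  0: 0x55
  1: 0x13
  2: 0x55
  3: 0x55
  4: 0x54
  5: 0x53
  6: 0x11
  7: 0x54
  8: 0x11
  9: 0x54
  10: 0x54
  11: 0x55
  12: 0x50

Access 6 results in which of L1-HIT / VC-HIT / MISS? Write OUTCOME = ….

0: 0x55 (blk 10, set 0) → MISS  vc=[]
1: 0x13 (blk 2, set 0) → MISS  vc=[10]
2: 0x55 (blk 10, set 0) → VC-HIT  vc=[2]
3: 0x55 (blk 10, set 0) → L1-HIT  vc=[2]
4: 0x54 (blk 10, set 0) → L1-HIT  vc=[2]
5: 0x53 (blk 10, set 0) → L1-HIT  vc=[2]
6: 0x11 (blk 2, set 0) → VC-HIT  vc=[10]
7: 0x54 (blk 10, set 0) → VC-HIT  vc=[2]
8: 0x11 (blk 2, set 0) → VC-HIT  vc=[10]
9: 0x54 (blk 10, set 0) → VC-HIT  vc=[2]
10: 0x54 (blk 10, set 0) → L1-HIT  vc=[2]
11: 0x55 (blk 10, set 0) → L1-HIT  vc=[2]
12: 0x50 (blk 10, set 0) → L1-HIT  vc=[2]

OUTCOME = VC-HIT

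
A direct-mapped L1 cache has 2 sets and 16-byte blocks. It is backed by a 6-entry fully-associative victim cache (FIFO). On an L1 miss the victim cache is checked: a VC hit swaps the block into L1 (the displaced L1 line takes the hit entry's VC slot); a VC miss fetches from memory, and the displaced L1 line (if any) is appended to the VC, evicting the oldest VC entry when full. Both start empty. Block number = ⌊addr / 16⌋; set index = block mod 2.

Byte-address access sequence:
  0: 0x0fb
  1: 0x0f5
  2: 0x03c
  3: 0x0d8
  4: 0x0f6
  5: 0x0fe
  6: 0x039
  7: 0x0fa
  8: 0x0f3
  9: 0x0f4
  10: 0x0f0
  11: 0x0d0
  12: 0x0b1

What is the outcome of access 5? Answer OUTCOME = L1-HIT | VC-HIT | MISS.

OUTCOME = L1-HIT

0: 0xfb (blk 15, set 1) → MISS  vc=[]
1: 0xf5 (blk 15, set 1) → L1-HIT  vc=[]
2: 0x3c (blk 3, set 1) → MISS  vc=[15]
3: 0xd8 (blk 13, set 1) → MISS  vc=[15, 3]
4: 0xf6 (blk 15, set 1) → VC-HIT  vc=[13, 3]
5: 0xfe (blk 15, set 1) → L1-HIT  vc=[13, 3]
6: 0x39 (blk 3, set 1) → VC-HIT  vc=[13, 15]
7: 0xfa (blk 15, set 1) → VC-HIT  vc=[13, 3]
8: 0xf3 (blk 15, set 1) → L1-HIT  vc=[13, 3]
9: 0xf4 (blk 15, set 1) → L1-HIT  vc=[13, 3]
10: 0xf0 (blk 15, set 1) → L1-HIT  vc=[13, 3]
11: 0xd0 (blk 13, set 1) → VC-HIT  vc=[15, 3]
12: 0xb1 (blk 11, set 1) → MISS  vc=[15, 3, 13]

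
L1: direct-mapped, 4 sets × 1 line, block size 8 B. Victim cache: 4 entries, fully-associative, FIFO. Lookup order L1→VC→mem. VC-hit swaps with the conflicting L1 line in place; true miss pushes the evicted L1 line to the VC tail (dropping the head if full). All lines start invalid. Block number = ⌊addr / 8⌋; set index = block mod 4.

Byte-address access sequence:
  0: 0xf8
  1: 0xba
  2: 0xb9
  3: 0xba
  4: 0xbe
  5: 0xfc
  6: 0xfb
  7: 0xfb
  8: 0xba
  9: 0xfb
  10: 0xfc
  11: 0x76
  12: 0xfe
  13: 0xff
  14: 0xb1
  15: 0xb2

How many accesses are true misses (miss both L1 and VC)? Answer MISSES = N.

MISSES = 4

0: 0xf8 (blk 31, set 3) → MISS  vc=[]
1: 0xba (blk 23, set 3) → MISS  vc=[31]
2: 0xb9 (blk 23, set 3) → L1-HIT  vc=[31]
3: 0xba (blk 23, set 3) → L1-HIT  vc=[31]
4: 0xbe (blk 23, set 3) → L1-HIT  vc=[31]
5: 0xfc (blk 31, set 3) → VC-HIT  vc=[23]
6: 0xfb (blk 31, set 3) → L1-HIT  vc=[23]
7: 0xfb (blk 31, set 3) → L1-HIT  vc=[23]
8: 0xba (blk 23, set 3) → VC-HIT  vc=[31]
9: 0xfb (blk 31, set 3) → VC-HIT  vc=[23]
10: 0xfc (blk 31, set 3) → L1-HIT  vc=[23]
11: 0x76 (blk 14, set 2) → MISS  vc=[23]
12: 0xfe (blk 31, set 3) → L1-HIT  vc=[23]
13: 0xff (blk 31, set 3) → L1-HIT  vc=[23]
14: 0xb1 (blk 22, set 2) → MISS  vc=[23, 14]
15: 0xb2 (blk 22, set 2) → L1-HIT  vc=[23, 14]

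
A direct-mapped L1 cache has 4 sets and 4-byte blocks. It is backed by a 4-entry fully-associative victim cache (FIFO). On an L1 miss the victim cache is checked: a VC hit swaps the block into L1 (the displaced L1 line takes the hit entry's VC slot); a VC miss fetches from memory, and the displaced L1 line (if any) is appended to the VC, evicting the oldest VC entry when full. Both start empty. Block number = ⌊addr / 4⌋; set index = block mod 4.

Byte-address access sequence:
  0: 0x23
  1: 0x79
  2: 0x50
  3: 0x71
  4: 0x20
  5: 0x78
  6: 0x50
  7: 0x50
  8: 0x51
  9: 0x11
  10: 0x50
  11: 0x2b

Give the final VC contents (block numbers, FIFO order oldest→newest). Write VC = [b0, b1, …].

#0 0x23→b8/s0 MISS; vc=[]
#1 0x79→b30/s2 MISS; vc=[]
#2 0x50→b20/s0 MISS; vc=[8]
#3 0x71→b28/s0 MISS; vc=[8,20]
#4 0x20→b8/s0 VC-HIT; vc=[28,20]
#5 0x78→b30/s2 L1-HIT; vc=[28,20]
#6 0x50→b20/s0 VC-HIT; vc=[28,8]
#7 0x50→b20/s0 L1-HIT; vc=[28,8]
#8 0x51→b20/s0 L1-HIT; vc=[28,8]
#9 0x11→b4/s0 MISS; vc=[28,8,20]
#10 0x50→b20/s0 VC-HIT; vc=[28,8,4]
#11 0x2b→b10/s2 MISS; vc=[28,8,4,30]

VC = [28, 8, 4, 30]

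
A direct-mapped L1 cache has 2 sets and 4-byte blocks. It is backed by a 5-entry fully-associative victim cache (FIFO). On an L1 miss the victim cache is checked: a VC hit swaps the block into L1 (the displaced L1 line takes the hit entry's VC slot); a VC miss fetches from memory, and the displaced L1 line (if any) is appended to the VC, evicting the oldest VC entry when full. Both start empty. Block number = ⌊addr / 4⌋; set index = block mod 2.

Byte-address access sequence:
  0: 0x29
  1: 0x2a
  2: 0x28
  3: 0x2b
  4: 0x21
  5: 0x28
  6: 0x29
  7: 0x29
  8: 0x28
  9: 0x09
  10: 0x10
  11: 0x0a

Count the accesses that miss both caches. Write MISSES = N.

#0 0x29→b10/s0 MISS; vc=[]
#1 0x2a→b10/s0 L1-HIT; vc=[]
#2 0x28→b10/s0 L1-HIT; vc=[]
#3 0x2b→b10/s0 L1-HIT; vc=[]
#4 0x21→b8/s0 MISS; vc=[10]
#5 0x28→b10/s0 VC-HIT; vc=[8]
#6 0x29→b10/s0 L1-HIT; vc=[8]
#7 0x29→b10/s0 L1-HIT; vc=[8]
#8 0x28→b10/s0 L1-HIT; vc=[8]
#9 0x9→b2/s0 MISS; vc=[8,10]
#10 0x10→b4/s0 MISS; vc=[8,10,2]
#11 0xa→b2/s0 VC-HIT; vc=[8,10,4]

MISSES = 4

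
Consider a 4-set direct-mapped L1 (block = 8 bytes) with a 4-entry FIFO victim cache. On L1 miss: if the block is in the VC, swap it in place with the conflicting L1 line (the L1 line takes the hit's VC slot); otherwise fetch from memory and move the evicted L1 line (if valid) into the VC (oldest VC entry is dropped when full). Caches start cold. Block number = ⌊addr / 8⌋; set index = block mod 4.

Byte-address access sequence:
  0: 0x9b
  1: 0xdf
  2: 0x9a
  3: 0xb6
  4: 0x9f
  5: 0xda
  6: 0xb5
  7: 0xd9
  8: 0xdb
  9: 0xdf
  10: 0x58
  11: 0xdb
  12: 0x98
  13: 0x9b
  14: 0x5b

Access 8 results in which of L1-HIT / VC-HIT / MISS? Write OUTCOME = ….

0: 0x9b (blk 19, set 3) → MISS  vc=[]
1: 0xdf (blk 27, set 3) → MISS  vc=[19]
2: 0x9a (blk 19, set 3) → VC-HIT  vc=[27]
3: 0xb6 (blk 22, set 2) → MISS  vc=[27]
4: 0x9f (blk 19, set 3) → L1-HIT  vc=[27]
5: 0xda (blk 27, set 3) → VC-HIT  vc=[19]
6: 0xb5 (blk 22, set 2) → L1-HIT  vc=[19]
7: 0xd9 (blk 27, set 3) → L1-HIT  vc=[19]
8: 0xdb (blk 27, set 3) → L1-HIT  vc=[19]
9: 0xdf (blk 27, set 3) → L1-HIT  vc=[19]
10: 0x58 (blk 11, set 3) → MISS  vc=[19, 27]
11: 0xdb (blk 27, set 3) → VC-HIT  vc=[19, 11]
12: 0x98 (blk 19, set 3) → VC-HIT  vc=[27, 11]
13: 0x9b (blk 19, set 3) → L1-HIT  vc=[27, 11]
14: 0x5b (blk 11, set 3) → VC-HIT  vc=[27, 19]

OUTCOME = L1-HIT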